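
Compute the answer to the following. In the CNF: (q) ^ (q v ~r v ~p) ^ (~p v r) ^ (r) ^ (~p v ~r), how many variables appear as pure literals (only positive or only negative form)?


Check each variable for pure literal status:
p: pure negative
q: pure positive
r: mixed (not pure)
Pure literal count = 2

2


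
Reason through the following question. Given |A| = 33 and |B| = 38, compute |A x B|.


The Cartesian product A x B contains all ordered pairs (a, b).
|A x B| = |A| * |B| = 33 * 38 = 1254

1254


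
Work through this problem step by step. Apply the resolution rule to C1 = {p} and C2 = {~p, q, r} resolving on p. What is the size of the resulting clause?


Remove p from C1 and ~p from C2.
C1 remainder: {}
C2 remainder: {q, r}
Union (resolvent): {q, r}
Resolvent has 2 literal(s).

2


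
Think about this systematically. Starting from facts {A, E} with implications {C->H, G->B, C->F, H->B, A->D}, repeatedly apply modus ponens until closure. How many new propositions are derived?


Initial facts: {A, E}
Apply modus ponens to closure:
  A and A->D  =>  D
Final known: {A, D, E}
New propositions: {D}
Count = 1

1


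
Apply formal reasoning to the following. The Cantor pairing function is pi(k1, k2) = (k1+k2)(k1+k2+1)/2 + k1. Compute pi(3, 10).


k1 + k2 = 13
(k1+k2)(k1+k2+1)/2 = 13 * 14 / 2 = 91
pi = 91 + 3 = 94

94


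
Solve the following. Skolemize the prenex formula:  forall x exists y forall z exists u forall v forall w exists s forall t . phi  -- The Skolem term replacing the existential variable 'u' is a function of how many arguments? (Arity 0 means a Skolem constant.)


Quantifier prefix: forall x exists y forall z exists u forall v forall w exists s forall t
'u' is existentially quantified at position 4.
Universal variables preceding it: x, z
Skolem function arity = 2

2


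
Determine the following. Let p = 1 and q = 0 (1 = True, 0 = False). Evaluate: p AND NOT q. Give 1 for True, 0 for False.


p = 1, q = 0
Operation: p AND NOT q
Evaluate: 1 AND NOT 0 = 1

1


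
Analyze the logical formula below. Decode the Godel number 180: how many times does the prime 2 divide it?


Factorize 180 by dividing by 2 repeatedly.
Division steps: 2 divides 180 exactly 2 time(s).
Exponent of 2 = 2

2


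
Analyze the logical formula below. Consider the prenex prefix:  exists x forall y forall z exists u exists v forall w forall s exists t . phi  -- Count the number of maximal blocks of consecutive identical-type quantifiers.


Quantifier-type sequence: E A A E E A A E  (A=forall, E=exists)
Group into maximal same-type runs:
  Ex1 | Ax2 | Ex2 | Ax2 | Ex1
Number of blocks = 5

5


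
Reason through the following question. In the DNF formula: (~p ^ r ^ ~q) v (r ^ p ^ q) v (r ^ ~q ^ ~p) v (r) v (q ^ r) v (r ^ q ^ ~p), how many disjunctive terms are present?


A DNF formula is a disjunction of terms (conjunctions).
Terms are separated by v.
Counting the disjuncts: 6 terms.

6


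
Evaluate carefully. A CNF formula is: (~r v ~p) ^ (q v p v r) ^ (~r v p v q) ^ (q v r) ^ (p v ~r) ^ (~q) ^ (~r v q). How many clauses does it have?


A CNF formula is a conjunction of clauses.
Clauses are separated by ^.
Counting the conjuncts: 7 clauses.

7


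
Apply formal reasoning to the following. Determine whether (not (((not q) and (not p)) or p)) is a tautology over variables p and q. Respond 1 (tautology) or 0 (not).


Check all 4 assignments:
p=0, q=0: 0
p=0, q=1: 1
p=1, q=0: 0
p=1, q=1: 0
Satisfying count = 1/4.
Tautology iff count = 4: no.

0


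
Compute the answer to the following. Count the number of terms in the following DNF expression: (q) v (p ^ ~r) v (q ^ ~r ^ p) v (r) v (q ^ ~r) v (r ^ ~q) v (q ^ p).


A DNF formula is a disjunction of terms (conjunctions).
Terms are separated by v.
Counting the disjuncts: 7 terms.

7


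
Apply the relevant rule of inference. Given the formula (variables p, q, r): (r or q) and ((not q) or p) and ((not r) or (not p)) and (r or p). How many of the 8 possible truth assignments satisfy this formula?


Evaluate all 8 assignments for p, q, r:
p=0, q=0, r=0: 0
p=0, q=0, r=1: 1
p=0, q=1, r=0: 0
p=0, q=1, r=1: 0
p=1, q=0, r=0: 0
p=1, q=0, r=1: 0
p=1, q=1, r=0: 1
p=1, q=1, r=1: 0
Satisfying count = 2

2


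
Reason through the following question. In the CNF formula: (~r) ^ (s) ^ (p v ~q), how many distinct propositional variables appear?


Identify each variable that appears in the formula.
Variables found: p, q, r, s
Count = 4

4


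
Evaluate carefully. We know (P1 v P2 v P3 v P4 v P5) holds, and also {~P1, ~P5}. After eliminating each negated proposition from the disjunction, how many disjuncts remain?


Original disjuncts (5): P1, P2, P3, P4, P5
Negated (eliminate): ~P1, ~P5
Remaining disjuncts: P2, P3, P4
Count = 5 - 2 = 3

3


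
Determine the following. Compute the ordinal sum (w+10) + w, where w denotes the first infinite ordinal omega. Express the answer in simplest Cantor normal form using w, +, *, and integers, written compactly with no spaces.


Compute (w+10) + w.
Ordinal + is associative but NOT commutative; for finite n>0, n + w = w but w + n stays w+n.
(w+10) + w = w + (10+w) = w + w = w*2 (the finite tail 10 is absorbed by the right w).
Result = w*2

w*2


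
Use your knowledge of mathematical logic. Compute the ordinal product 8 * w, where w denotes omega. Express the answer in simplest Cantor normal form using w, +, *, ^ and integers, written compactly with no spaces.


Compute 8 * w.
Ordinal * is associative and left-distributive over +, but NOT commutative; for finite n>1, n*w = w but w*n stays w*n.
For finite n>0, n * w = sup{n*k : k<w} = w. So 8 * w = w.
Result = w

w


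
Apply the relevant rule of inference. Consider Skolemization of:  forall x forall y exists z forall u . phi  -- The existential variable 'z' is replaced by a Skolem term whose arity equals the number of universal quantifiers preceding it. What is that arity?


Quantifier prefix: forall x forall y exists z forall u
'z' is existentially quantified at position 3.
Universal variables preceding it: x, y
Skolem function arity = 2

2


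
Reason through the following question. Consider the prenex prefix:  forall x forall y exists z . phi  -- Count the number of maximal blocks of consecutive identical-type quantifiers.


Quantifier-type sequence: A A E  (A=forall, E=exists)
Group into maximal same-type runs:
  Ax2 | Ex1
Number of blocks = 2

2


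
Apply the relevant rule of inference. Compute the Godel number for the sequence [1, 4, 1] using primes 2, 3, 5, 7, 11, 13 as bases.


Encode each element as an exponent of the corresponding prime:
  2^1 = 2
  3^4 = 81
  5^1 = 5
Product = 2 * 81 * 5 = 810

810


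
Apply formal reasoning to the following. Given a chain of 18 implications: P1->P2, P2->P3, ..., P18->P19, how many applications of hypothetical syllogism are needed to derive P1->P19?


With 18 implications in a chain connecting 19 propositions:
P1->P2, P2->P3, ..., P18->P19
Steps needed = (number of implications) - 1 = 18 - 1 = 17

17


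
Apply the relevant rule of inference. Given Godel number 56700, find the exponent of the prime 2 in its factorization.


Factorize 56700 by dividing by 2 repeatedly.
Division steps: 2 divides 56700 exactly 2 time(s).
Exponent of 2 = 2

2


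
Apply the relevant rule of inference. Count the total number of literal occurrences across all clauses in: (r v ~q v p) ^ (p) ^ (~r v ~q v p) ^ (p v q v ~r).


Counting literals in each clause:
Clause 1: 3 literal(s)
Clause 2: 1 literal(s)
Clause 3: 3 literal(s)
Clause 4: 3 literal(s)
Total = 10

10


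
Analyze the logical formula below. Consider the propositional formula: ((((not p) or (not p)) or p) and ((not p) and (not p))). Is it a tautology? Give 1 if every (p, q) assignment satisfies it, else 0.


Check all 4 assignments:
p=0, q=0: 1
p=0, q=1: 1
p=1, q=0: 0
p=1, q=1: 0
Satisfying count = 2/4.
Tautology iff count = 4: no.

0


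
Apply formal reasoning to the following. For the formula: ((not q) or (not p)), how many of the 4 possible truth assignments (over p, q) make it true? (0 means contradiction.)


Check all 4 assignments:
p=0, q=0: 1
p=0, q=1: 1
p=1, q=0: 1
p=1, q=1: 0
Count of True = 3

3


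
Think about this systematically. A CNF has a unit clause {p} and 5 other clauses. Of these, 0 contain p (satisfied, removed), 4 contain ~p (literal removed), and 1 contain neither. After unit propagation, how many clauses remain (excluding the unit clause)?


Satisfied (removed): 0
Shortened (remain): 4
Unchanged (remain): 1
Remaining = 4 + 1 = 5

5


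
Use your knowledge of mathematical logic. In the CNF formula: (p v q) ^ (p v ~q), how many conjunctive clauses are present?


A CNF formula is a conjunction of clauses.
Clauses are separated by ^.
Counting the conjuncts: 2 clauses.

2


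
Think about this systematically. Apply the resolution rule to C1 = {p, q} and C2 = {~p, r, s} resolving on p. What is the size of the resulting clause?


Remove p from C1 and ~p from C2.
C1 remainder: {q}
C2 remainder: {r, s}
Union (resolvent): {q, r, s}
Resolvent has 3 literal(s).

3


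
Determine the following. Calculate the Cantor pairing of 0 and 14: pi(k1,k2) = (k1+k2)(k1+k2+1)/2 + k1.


k1 + k2 = 14
(k1+k2)(k1+k2+1)/2 = 14 * 15 / 2 = 105
pi = 105 + 0 = 105

105


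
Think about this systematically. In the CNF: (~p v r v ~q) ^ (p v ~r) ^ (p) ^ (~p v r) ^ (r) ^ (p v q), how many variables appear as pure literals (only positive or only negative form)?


Check each variable for pure literal status:
p: mixed (not pure)
q: mixed (not pure)
r: mixed (not pure)
Pure literal count = 0

0


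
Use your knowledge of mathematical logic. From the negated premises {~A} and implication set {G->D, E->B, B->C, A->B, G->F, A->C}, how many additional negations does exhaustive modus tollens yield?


Initial negated facts: {~A}
Apply modus tollens to closure:
  (no implication fires)
Final negated: {~A}
New negations: {(none)}
Count = 0

0


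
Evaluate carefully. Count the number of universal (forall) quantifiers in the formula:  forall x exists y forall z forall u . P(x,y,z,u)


Quantifier prefix: forall x exists y forall z forall u
Mark each quantifier type:
  U E U U
Universal count = 3, Existential count = 1
Asked for universal (forall) quantifiers: 3

3


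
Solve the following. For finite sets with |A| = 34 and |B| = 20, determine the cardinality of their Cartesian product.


The Cartesian product A x B contains all ordered pairs (a, b).
|A x B| = |A| * |B| = 34 * 20 = 680

680


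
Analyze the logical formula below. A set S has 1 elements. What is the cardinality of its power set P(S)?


The power set of a set with n elements has 2^n elements.
|P(S)| = 2^1 = 2

2


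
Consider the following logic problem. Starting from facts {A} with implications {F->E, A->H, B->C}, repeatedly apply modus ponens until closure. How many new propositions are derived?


Initial facts: {A}
Apply modus ponens to closure:
  A and A->H  =>  H
Final known: {A, H}
New propositions: {H}
Count = 1

1


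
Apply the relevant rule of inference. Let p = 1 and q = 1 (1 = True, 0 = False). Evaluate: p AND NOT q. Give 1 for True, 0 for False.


p = 1, q = 1
Operation: p AND NOT q
Evaluate: 1 AND NOT 1 = 0

0


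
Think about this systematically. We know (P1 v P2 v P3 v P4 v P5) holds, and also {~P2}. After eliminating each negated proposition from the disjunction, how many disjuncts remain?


Original disjuncts (5): P1, P2, P3, P4, P5
Negated (eliminate): ~P2
Remaining disjuncts: P1, P3, P4, P5
Count = 5 - 1 = 4

4


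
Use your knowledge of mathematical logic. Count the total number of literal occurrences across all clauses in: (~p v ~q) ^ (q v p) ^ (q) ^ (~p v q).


Counting literals in each clause:
Clause 1: 2 literal(s)
Clause 2: 2 literal(s)
Clause 3: 1 literal(s)
Clause 4: 2 literal(s)
Total = 7

7


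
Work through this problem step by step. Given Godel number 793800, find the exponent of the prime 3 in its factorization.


Factorize 793800 by dividing by 3 repeatedly.
Division steps: 3 divides 793800 exactly 4 time(s).
Exponent of 3 = 4

4


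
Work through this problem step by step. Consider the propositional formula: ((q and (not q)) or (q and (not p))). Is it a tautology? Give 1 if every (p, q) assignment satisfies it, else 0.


Check all 4 assignments:
p=0, q=0: 0
p=0, q=1: 1
p=1, q=0: 0
p=1, q=1: 0
Satisfying count = 1/4.
Tautology iff count = 4: no.

0


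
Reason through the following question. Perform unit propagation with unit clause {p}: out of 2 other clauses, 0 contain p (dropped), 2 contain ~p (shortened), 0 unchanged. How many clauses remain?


Satisfied (removed): 0
Shortened (remain): 2
Unchanged (remain): 0
Remaining = 2 + 0 = 2

2


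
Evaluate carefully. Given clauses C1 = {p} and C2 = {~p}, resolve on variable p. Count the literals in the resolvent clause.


Remove p from C1 and ~p from C2.
C1 remainder: {}
C2 remainder: {}
Union (resolvent): {} (empty clause)
Resolvent has 0 literal(s).

0


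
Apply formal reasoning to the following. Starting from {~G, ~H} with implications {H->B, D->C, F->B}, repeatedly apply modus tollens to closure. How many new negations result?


Initial negated facts: {~G, ~H}
Apply modus tollens to closure:
  (no implication fires)
Final negated: {~G, ~H}
New negations: {(none)}
Count = 0

0


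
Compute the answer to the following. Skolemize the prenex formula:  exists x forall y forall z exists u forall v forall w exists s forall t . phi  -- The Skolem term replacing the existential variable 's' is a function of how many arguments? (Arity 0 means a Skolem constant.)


Quantifier prefix: exists x forall y forall z exists u forall v forall w exists s forall t
's' is existentially quantified at position 7.
Universal variables preceding it: y, z, v, w
Skolem function arity = 4

4


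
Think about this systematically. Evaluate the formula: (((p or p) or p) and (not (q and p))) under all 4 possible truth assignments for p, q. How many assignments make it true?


Check all 4 assignments:
p=0, q=0: 0
p=0, q=1: 0
p=1, q=0: 1
p=1, q=1: 0
Count of True = 1

1


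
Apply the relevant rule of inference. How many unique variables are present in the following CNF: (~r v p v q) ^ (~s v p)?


Identify each variable that appears in the formula.
Variables found: p, q, r, s
Count = 4

4


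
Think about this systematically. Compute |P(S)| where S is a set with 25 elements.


The power set of a set with n elements has 2^n elements.
|P(S)| = 2^25 = 33554432

33554432


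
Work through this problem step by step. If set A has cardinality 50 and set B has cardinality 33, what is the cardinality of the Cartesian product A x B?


The Cartesian product A x B contains all ordered pairs (a, b).
|A x B| = |A| * |B| = 50 * 33 = 1650

1650


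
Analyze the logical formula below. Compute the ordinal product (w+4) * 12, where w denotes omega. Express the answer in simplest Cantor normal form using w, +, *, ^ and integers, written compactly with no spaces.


Compute (w+4) * 12.
Ordinal * is associative and left-distributive over +, but NOT commutative; for finite n>1, n*w = w but w*n stays w*n.
(w+4) * 12 = (w+4) repeated 12 times. Each intermediate +4 is absorbed by the following w; only the last survives: w*12+4.
Result = w*12+4

w*12+4


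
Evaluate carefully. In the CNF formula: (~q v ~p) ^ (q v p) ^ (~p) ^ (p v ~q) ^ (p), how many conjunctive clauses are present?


A CNF formula is a conjunction of clauses.
Clauses are separated by ^.
Counting the conjuncts: 5 clauses.

5


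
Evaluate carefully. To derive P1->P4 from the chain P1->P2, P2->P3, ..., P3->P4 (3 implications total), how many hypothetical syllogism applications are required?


With 3 implications in a chain connecting 4 propositions:
P1->P2, P2->P3, ..., P3->P4
Steps needed = (number of implications) - 1 = 3 - 1 = 2

2


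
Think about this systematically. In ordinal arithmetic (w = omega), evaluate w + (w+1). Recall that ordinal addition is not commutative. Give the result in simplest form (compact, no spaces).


Compute w + (w+1).
Ordinal + is associative but NOT commutative; for finite n>0, n + w = w but w + n stays w+n.
w + (w+1) = (w+w) + 1 = w*2+1.
Result = w*2+1

w*2+1


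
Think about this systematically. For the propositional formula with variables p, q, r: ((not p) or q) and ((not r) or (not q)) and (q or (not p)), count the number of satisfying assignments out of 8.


Evaluate all 8 assignments for p, q, r:
p=0, q=0, r=0: 1
p=0, q=0, r=1: 1
p=0, q=1, r=0: 1
p=0, q=1, r=1: 0
p=1, q=0, r=0: 0
p=1, q=0, r=1: 0
p=1, q=1, r=0: 1
p=1, q=1, r=1: 0
Satisfying count = 4

4


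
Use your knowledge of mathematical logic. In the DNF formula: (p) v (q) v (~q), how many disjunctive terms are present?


A DNF formula is a disjunction of terms (conjunctions).
Terms are separated by v.
Counting the disjuncts: 3 terms.

3


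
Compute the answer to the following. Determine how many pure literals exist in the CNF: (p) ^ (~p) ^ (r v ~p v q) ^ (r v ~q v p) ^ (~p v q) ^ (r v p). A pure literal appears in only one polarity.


Check each variable for pure literal status:
p: mixed (not pure)
q: mixed (not pure)
r: pure positive
Pure literal count = 1

1


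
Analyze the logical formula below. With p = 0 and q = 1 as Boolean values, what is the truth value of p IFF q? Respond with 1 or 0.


p = 0, q = 1
Operation: p IFF q
Evaluate: 0 IFF 1 = 0

0


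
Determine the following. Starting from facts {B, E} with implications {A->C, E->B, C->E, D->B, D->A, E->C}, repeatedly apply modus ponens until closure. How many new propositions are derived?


Initial facts: {B, E}
Apply modus ponens to closure:
  E and E->C  =>  C
Final known: {B, C, E}
New propositions: {C}
Count = 1

1


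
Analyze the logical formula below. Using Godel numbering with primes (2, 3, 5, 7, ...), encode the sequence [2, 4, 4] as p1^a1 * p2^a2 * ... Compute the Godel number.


Encode each element as an exponent of the corresponding prime:
  2^2 = 4
  3^4 = 81
  5^4 = 625
Product = 4 * 81 * 625 = 202500

202500


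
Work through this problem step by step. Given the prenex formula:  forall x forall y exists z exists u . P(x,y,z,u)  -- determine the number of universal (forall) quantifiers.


Quantifier prefix: forall x forall y exists z exists u
Mark each quantifier type:
  U U E E
Universal count = 2, Existential count = 2
Asked for universal (forall) quantifiers: 2

2


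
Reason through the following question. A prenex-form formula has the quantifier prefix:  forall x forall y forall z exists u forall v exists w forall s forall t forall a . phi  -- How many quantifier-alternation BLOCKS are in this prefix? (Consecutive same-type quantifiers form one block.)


Quantifier-type sequence: A A A E A E A A A  (A=forall, E=exists)
Group into maximal same-type runs:
  Ax3 | Ex1 | Ax1 | Ex1 | Ax3
Number of blocks = 5

5


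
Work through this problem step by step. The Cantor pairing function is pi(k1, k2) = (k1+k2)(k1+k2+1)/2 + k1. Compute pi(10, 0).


k1 + k2 = 10
(k1+k2)(k1+k2+1)/2 = 10 * 11 / 2 = 55
pi = 55 + 10 = 65

65


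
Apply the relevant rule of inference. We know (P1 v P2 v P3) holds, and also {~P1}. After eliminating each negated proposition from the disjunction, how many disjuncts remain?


Original disjuncts (3): P1, P2, P3
Negated (eliminate): ~P1
Remaining disjuncts: P2, P3
Count = 3 - 1 = 2

2


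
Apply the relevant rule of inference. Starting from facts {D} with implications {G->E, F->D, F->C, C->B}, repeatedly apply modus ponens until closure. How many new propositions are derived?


Initial facts: {D}
Apply modus ponens to closure:
  (no implication fires)
Final known: {D}
New propositions: {(none)}
Count = 0

0


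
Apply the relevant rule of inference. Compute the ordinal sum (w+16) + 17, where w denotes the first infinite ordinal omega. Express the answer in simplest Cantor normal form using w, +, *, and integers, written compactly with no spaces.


Compute (w+16) + 17.
Ordinal + is associative but NOT commutative; for finite n>0, n + w = w but w + n stays w+n.
By associativity: (w+16) + 17 = w + (16+17) = w+33.
Result = w+33

w+33


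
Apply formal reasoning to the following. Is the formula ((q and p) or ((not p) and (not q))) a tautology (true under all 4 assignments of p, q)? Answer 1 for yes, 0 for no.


Check all 4 assignments:
p=0, q=0: 1
p=0, q=1: 0
p=1, q=0: 0
p=1, q=1: 1
Satisfying count = 2/4.
Tautology iff count = 4: no.

0


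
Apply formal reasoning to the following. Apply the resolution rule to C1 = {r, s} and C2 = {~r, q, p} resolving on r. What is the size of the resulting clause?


Remove r from C1 and ~r from C2.
C1 remainder: {s}
C2 remainder: {q, p}
Union (resolvent): {p, q, s}
Resolvent has 3 literal(s).

3


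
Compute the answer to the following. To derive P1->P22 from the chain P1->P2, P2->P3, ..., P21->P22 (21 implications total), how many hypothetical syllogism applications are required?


With 21 implications in a chain connecting 22 propositions:
P1->P2, P2->P3, ..., P21->P22
Steps needed = (number of implications) - 1 = 21 - 1 = 20

20


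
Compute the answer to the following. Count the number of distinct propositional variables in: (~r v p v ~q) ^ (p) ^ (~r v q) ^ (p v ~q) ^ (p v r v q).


Identify each variable that appears in the formula.
Variables found: p, q, r
Count = 3

3


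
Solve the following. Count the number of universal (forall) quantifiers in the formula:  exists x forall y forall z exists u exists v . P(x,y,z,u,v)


Quantifier prefix: exists x forall y forall z exists u exists v
Mark each quantifier type:
  E U U E E
Universal count = 2, Existential count = 3
Asked for universal (forall) quantifiers: 2

2


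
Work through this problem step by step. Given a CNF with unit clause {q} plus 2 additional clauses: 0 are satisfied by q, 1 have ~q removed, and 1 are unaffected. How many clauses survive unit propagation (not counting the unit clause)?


Satisfied (removed): 0
Shortened (remain): 1
Unchanged (remain): 1
Remaining = 1 + 1 = 2

2


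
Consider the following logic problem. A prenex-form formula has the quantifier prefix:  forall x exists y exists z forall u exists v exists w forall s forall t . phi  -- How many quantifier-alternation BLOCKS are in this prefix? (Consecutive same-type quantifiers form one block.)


Quantifier-type sequence: A E E A E E A A  (A=forall, E=exists)
Group into maximal same-type runs:
  Ax1 | Ex2 | Ax1 | Ex2 | Ax2
Number of blocks = 5

5


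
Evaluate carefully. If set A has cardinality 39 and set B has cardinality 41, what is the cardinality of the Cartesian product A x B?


The Cartesian product A x B contains all ordered pairs (a, b).
|A x B| = |A| * |B| = 39 * 41 = 1599

1599


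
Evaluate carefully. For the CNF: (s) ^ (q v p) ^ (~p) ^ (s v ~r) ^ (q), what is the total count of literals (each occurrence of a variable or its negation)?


Counting literals in each clause:
Clause 1: 1 literal(s)
Clause 2: 2 literal(s)
Clause 3: 1 literal(s)
Clause 4: 2 literal(s)
Clause 5: 1 literal(s)
Total = 7

7


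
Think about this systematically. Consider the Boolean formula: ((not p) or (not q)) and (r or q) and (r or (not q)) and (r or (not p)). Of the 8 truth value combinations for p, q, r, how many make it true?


Evaluate all 8 assignments for p, q, r:
p=0, q=0, r=0: 0
p=0, q=0, r=1: 1
p=0, q=1, r=0: 0
p=0, q=1, r=1: 1
p=1, q=0, r=0: 0
p=1, q=0, r=1: 1
p=1, q=1, r=0: 0
p=1, q=1, r=1: 0
Satisfying count = 3

3


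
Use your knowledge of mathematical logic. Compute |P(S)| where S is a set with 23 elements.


The power set of a set with n elements has 2^n elements.
|P(S)| = 2^23 = 8388608

8388608


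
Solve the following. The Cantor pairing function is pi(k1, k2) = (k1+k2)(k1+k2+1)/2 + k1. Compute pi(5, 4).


k1 + k2 = 9
(k1+k2)(k1+k2+1)/2 = 9 * 10 / 2 = 45
pi = 45 + 5 = 50

50


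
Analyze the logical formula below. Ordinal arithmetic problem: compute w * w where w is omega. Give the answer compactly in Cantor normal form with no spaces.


Compute w * w.
Ordinal * is associative and left-distributive over +, but NOT commutative; for finite n>1, n*w = w but w*n stays w*n.
w * w = w^2 by definition.
Result = w^2

w^2


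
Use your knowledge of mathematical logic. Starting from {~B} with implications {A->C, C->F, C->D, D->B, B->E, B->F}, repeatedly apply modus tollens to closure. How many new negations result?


Initial negated facts: {~B}
Apply modus tollens to closure:
  ~B and D->B  =>  ~D
  ~D and C->D  =>  ~C
  ~C and A->C  =>  ~A
Final negated: {~A, ~B, ~C, ~D}
New negations: {~A, ~C, ~D}
Count = 3

3


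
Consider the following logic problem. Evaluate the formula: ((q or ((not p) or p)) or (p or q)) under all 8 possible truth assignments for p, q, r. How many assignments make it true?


Check all 8 assignments:
p=0, q=0, r=0: 1
p=0, q=0, r=1: 1
p=0, q=1, r=0: 1
p=0, q=1, r=1: 1
p=1, q=0, r=0: 1
p=1, q=0, r=1: 1
p=1, q=1, r=0: 1
p=1, q=1, r=1: 1
Count of True = 8

8


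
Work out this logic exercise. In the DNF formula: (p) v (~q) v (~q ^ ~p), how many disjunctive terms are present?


A DNF formula is a disjunction of terms (conjunctions).
Terms are separated by v.
Counting the disjuncts: 3 terms.

3


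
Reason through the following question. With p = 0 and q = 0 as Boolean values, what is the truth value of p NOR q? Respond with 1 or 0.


p = 0, q = 0
Operation: p NOR q
Evaluate: 0 NOR 0 = 1

1


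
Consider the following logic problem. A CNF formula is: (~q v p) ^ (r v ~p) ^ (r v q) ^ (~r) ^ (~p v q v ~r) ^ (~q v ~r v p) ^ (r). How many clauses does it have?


A CNF formula is a conjunction of clauses.
Clauses are separated by ^.
Counting the conjuncts: 7 clauses.

7


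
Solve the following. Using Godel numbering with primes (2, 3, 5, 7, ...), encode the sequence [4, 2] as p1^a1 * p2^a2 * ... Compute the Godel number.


Encode each element as an exponent of the corresponding prime:
  2^4 = 16
  3^2 = 9
Product = 16 * 9 = 144

144


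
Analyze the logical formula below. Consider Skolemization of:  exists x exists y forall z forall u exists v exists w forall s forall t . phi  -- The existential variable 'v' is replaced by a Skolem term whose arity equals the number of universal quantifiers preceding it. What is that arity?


Quantifier prefix: exists x exists y forall z forall u exists v exists w forall s forall t
'v' is existentially quantified at position 5.
Universal variables preceding it: z, u
Skolem function arity = 2

2


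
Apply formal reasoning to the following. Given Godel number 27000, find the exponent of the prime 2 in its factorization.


Factorize 27000 by dividing by 2 repeatedly.
Division steps: 2 divides 27000 exactly 3 time(s).
Exponent of 2 = 3

3


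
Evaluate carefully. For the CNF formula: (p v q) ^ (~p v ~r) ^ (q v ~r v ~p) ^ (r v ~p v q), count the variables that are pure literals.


Check each variable for pure literal status:
p: mixed (not pure)
q: pure positive
r: mixed (not pure)
Pure literal count = 1

1


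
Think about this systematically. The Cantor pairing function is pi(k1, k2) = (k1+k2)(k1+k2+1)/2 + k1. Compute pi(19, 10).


k1 + k2 = 29
(k1+k2)(k1+k2+1)/2 = 29 * 30 / 2 = 435
pi = 435 + 19 = 454

454


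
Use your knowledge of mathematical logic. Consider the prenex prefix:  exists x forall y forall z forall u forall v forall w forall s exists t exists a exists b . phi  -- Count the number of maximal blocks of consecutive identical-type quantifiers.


Quantifier-type sequence: E A A A A A A E E E  (A=forall, E=exists)
Group into maximal same-type runs:
  Ex1 | Ax6 | Ex3
Number of blocks = 3

3


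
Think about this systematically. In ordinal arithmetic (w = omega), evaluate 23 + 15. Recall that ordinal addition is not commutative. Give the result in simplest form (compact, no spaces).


Compute 23 + 15.
Ordinal + is associative but NOT commutative; for finite n>0, n + w = w but w + n stays w+n.
Both operands finite; ordinal + agrees with natural +: 23 + 15 = 38.
Result = 38

38


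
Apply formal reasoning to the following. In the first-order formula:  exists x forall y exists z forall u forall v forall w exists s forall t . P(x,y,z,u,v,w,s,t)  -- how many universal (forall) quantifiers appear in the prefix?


Quantifier prefix: exists x forall y exists z forall u forall v forall w exists s forall t
Mark each quantifier type:
  E U E U U U E U
Universal count = 5, Existential count = 3
Asked for universal (forall) quantifiers: 5

5


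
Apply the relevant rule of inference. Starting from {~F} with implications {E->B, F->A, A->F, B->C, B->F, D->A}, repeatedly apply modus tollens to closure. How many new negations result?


Initial negated facts: {~F}
Apply modus tollens to closure:
  ~F and A->F  =>  ~A
  ~F and B->F  =>  ~B
  ~A and D->A  =>  ~D
  ~B and E->B  =>  ~E
Final negated: {~A, ~B, ~D, ~E, ~F}
New negations: {~A, ~B, ~D, ~E}
Count = 4

4


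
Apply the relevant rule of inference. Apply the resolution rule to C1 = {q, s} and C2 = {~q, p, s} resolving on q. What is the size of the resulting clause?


Remove q from C1 and ~q from C2.
C1 remainder: {s}
C2 remainder: {p, s}
Union (resolvent): {p, s}
Resolvent has 2 literal(s).

2


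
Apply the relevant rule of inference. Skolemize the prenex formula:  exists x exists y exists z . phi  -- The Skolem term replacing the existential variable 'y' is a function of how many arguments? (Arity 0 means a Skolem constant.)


Quantifier prefix: exists x exists y exists z
'y' is existentially quantified at position 2.
No universal quantifiers precede it.
Skolem function arity = 0 (a Skolem constant)

0


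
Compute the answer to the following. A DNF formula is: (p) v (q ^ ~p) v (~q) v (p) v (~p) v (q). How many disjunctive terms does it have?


A DNF formula is a disjunction of terms (conjunctions).
Terms are separated by v.
Counting the disjuncts: 6 terms.

6


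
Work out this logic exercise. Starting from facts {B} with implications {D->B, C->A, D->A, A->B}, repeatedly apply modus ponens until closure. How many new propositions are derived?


Initial facts: {B}
Apply modus ponens to closure:
  (no implication fires)
Final known: {B}
New propositions: {(none)}
Count = 0

0


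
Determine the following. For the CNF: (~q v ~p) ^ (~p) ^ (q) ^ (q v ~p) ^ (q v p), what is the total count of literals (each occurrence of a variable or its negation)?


Counting literals in each clause:
Clause 1: 2 literal(s)
Clause 2: 1 literal(s)
Clause 3: 1 literal(s)
Clause 4: 2 literal(s)
Clause 5: 2 literal(s)
Total = 8

8


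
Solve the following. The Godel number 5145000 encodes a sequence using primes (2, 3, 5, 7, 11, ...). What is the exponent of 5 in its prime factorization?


Factorize 5145000 by dividing by 5 repeatedly.
Division steps: 5 divides 5145000 exactly 4 time(s).
Exponent of 5 = 4

4


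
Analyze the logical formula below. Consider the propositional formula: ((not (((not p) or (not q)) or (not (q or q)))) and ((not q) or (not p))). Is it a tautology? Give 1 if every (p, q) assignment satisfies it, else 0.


Check all 4 assignments:
p=0, q=0: 0
p=0, q=1: 0
p=1, q=0: 0
p=1, q=1: 0
Satisfying count = 0/4.
Tautology iff count = 4: no.

0


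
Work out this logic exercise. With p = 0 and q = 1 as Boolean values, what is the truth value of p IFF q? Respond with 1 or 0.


p = 0, q = 1
Operation: p IFF q
Evaluate: 0 IFF 1 = 0

0


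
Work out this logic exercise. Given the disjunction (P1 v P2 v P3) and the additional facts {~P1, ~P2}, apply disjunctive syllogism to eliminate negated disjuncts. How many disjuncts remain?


Original disjuncts (3): P1, P2, P3
Negated (eliminate): ~P1, ~P2
Remaining disjuncts: P3
Count = 3 - 2 = 1

1


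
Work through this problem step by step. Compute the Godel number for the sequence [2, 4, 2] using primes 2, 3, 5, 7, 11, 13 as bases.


Encode each element as an exponent of the corresponding prime:
  2^2 = 4
  3^4 = 81
  5^2 = 25
Product = 4 * 81 * 25 = 8100

8100


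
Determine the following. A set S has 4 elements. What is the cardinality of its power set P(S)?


The power set of a set with n elements has 2^n elements.
|P(S)| = 2^4 = 16

16


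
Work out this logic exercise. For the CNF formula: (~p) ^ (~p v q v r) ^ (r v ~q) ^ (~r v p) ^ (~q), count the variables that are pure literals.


Check each variable for pure literal status:
p: mixed (not pure)
q: mixed (not pure)
r: mixed (not pure)
Pure literal count = 0

0


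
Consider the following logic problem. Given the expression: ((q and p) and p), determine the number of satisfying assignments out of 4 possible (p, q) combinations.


Check all 4 assignments:
p=0, q=0: 0
p=0, q=1: 0
p=1, q=0: 0
p=1, q=1: 1
Count of True = 1

1


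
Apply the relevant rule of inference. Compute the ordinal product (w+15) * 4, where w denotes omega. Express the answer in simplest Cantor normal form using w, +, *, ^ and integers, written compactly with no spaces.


Compute (w+15) * 4.
Ordinal * is associative and left-distributive over +, but NOT commutative; for finite n>1, n*w = w but w*n stays w*n.
(w+15) * 4 = (w+15) repeated 4 times. Each intermediate +15 is absorbed by the following w; only the last survives: w*4+15.
Result = w*4+15

w*4+15


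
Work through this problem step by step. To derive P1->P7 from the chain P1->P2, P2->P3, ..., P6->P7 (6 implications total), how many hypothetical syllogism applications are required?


With 6 implications in a chain connecting 7 propositions:
P1->P2, P2->P3, ..., P6->P7
Steps needed = (number of implications) - 1 = 6 - 1 = 5

5


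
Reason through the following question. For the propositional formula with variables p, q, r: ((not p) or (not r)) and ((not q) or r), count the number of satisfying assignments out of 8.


Evaluate all 8 assignments for p, q, r:
p=0, q=0, r=0: 1
p=0, q=0, r=1: 1
p=0, q=1, r=0: 0
p=0, q=1, r=1: 1
p=1, q=0, r=0: 1
p=1, q=0, r=1: 0
p=1, q=1, r=0: 0
p=1, q=1, r=1: 0
Satisfying count = 4

4


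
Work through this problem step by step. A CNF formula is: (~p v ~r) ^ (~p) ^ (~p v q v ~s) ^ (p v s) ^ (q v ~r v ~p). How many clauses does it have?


A CNF formula is a conjunction of clauses.
Clauses are separated by ^.
Counting the conjuncts: 5 clauses.

5


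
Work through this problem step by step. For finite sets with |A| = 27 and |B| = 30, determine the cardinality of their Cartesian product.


The Cartesian product A x B contains all ordered pairs (a, b).
|A x B| = |A| * |B| = 27 * 30 = 810

810


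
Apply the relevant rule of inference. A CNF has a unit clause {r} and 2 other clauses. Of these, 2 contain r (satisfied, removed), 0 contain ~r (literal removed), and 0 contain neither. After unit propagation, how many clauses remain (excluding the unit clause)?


Satisfied (removed): 2
Shortened (remain): 0
Unchanged (remain): 0
Remaining = 0 + 0 = 0

0


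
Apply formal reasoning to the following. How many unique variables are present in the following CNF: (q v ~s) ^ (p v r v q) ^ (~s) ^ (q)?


Identify each variable that appears in the formula.
Variables found: p, q, r, s
Count = 4

4


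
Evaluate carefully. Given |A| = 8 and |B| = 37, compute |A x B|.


The Cartesian product A x B contains all ordered pairs (a, b).
|A x B| = |A| * |B| = 8 * 37 = 296

296


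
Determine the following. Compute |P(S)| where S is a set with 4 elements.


The power set of a set with n elements has 2^n elements.
|P(S)| = 2^4 = 16

16


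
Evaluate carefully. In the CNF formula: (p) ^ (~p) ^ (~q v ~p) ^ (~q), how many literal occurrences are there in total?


Counting literals in each clause:
Clause 1: 1 literal(s)
Clause 2: 1 literal(s)
Clause 3: 2 literal(s)
Clause 4: 1 literal(s)
Total = 5

5


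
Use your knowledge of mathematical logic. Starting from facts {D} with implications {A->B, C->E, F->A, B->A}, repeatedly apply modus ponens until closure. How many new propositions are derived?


Initial facts: {D}
Apply modus ponens to closure:
  (no implication fires)
Final known: {D}
New propositions: {(none)}
Count = 0

0


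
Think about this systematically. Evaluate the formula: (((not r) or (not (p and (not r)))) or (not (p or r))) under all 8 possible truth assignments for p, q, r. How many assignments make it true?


Check all 8 assignments:
p=0, q=0, r=0: 1
p=0, q=0, r=1: 1
p=0, q=1, r=0: 1
p=0, q=1, r=1: 1
p=1, q=0, r=0: 1
p=1, q=0, r=1: 1
p=1, q=1, r=0: 1
p=1, q=1, r=1: 1
Count of True = 8

8


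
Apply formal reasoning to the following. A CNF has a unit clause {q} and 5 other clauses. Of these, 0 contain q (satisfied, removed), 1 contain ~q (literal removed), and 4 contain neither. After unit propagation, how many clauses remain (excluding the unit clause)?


Satisfied (removed): 0
Shortened (remain): 1
Unchanged (remain): 4
Remaining = 1 + 4 = 5

5


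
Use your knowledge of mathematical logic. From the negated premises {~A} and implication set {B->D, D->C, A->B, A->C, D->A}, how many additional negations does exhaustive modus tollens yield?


Initial negated facts: {~A}
Apply modus tollens to closure:
  ~A and D->A  =>  ~D
  ~D and B->D  =>  ~B
Final negated: {~A, ~B, ~D}
New negations: {~B, ~D}
Count = 2

2


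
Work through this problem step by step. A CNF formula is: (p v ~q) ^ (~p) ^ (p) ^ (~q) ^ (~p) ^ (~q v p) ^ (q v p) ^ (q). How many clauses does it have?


A CNF formula is a conjunction of clauses.
Clauses are separated by ^.
Counting the conjuncts: 8 clauses.

8


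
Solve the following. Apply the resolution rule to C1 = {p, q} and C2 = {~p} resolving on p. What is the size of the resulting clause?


Remove p from C1 and ~p from C2.
C1 remainder: {q}
C2 remainder: {}
Union (resolvent): {q}
Resolvent has 1 literal(s).

1


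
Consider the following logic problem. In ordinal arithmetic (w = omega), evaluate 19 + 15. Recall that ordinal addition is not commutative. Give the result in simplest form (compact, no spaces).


Compute 19 + 15.
Ordinal + is associative but NOT commutative; for finite n>0, n + w = w but w + n stays w+n.
Both operands finite; ordinal + agrees with natural +: 19 + 15 = 34.
Result = 34

34


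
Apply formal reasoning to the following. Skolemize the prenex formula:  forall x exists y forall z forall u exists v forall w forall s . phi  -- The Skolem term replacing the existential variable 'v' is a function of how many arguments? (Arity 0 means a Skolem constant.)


Quantifier prefix: forall x exists y forall z forall u exists v forall w forall s
'v' is existentially quantified at position 5.
Universal variables preceding it: x, z, u
Skolem function arity = 3

3


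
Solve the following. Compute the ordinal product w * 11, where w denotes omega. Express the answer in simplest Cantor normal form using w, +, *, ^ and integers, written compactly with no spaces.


Compute w * 11.
Ordinal * is associative and left-distributive over +, but NOT commutative; for finite n>1, n*w = w but w*n stays w*n.
w * 11 means 11 copies of w concatenated: w*11.
Result = w*11

w*11


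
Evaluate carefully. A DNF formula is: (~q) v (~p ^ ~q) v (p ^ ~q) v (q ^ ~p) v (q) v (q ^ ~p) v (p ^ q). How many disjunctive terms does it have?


A DNF formula is a disjunction of terms (conjunctions).
Terms are separated by v.
Counting the disjuncts: 7 terms.

7


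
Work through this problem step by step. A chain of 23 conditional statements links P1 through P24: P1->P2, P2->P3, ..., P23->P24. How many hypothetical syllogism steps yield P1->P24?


With 23 implications in a chain connecting 24 propositions:
P1->P2, P2->P3, ..., P23->P24
Steps needed = (number of implications) - 1 = 23 - 1 = 22

22


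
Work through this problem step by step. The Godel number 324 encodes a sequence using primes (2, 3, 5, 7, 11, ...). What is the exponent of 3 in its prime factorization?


Factorize 324 by dividing by 3 repeatedly.
Division steps: 3 divides 324 exactly 4 time(s).
Exponent of 3 = 4

4
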